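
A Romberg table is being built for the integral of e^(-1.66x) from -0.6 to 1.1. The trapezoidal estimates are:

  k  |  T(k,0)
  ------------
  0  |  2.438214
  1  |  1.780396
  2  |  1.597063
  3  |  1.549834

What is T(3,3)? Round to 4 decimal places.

Richardson extrapolation on the trapezoidal column (denominator 4−1=3):
T(1,1) = (4·1.780396 − 2.438214) / 3 = 1.561123
T(2,1) = (4·1.597063 − 1.780396) / 3 = 1.535952
T(3,1) = (4·1.549834 − 1.597063) / 3 = 1.534091
T(2,2) = 1.535952 + (1.535952 − 1.561123)/15 = 1.534274
T(3,2) = (16·1.534091 − 1.535952) / 15 = 1.533967
T(3,3) = 1.533967 + (1.533967 − 1.534274)/63 = 1.533962
(Column j=1 coincides with Simpson's rule on the same nodes.)

1.5340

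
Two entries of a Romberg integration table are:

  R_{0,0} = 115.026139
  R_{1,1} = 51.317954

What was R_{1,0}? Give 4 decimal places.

67.2450

From R_{1,1} = (4·R_{1,0} − R_{0,0})/3, solve for R_{1,0}:
4·R_{1,0} = 3·51.317954 + 115.026139 = 268.980001
R_{1,0} = 67.245000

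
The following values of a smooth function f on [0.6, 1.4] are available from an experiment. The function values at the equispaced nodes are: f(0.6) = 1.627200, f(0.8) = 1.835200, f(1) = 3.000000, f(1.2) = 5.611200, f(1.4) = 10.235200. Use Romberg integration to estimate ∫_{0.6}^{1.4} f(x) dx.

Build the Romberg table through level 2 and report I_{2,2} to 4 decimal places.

3.1762

I_{0,0} (trapezoid, 1 panel, h=0.8000): 4.744960
I_{1,0} (trapezoid, 2 panels, h=0.4000): 3.572480
I_{2,0} (trapezoid, 4 panels, h=0.2000): 3.275520
I_{1,1} = 3.572480 + (3.572480 − 4.744960)/3 = 3.181653
I_{2,1} = 3.275520 + (3.275520 − 3.572480)/3 = 3.176533
I_{2,2} = 3.176533 + (3.176533 − 3.181653)/15 = 3.176192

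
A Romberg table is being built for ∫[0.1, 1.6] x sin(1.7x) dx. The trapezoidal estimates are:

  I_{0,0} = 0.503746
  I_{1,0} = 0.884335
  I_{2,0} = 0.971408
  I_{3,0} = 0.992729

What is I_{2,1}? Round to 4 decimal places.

Richardson extrapolation on the trapezoidal column (denominator 4−1=3):
I_{2,1} = 0.971408 + (0.971408 − 0.884335)/3 = 1.000432

1.0004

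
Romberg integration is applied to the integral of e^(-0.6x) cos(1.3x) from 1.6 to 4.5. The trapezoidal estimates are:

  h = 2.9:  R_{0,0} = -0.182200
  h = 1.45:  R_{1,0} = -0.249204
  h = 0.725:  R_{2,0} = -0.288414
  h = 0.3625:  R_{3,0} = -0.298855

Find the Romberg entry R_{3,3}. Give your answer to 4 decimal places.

-0.3024

Richardson extrapolation on the trapezoidal column (denominator 4−1=3):
R_{1,1} = -0.249204 + (-0.249204 − (-0.182200))/3 = -0.271539
R_{2,1} = (4·(-0.288414) − (-0.249204)) / 3 = -0.301484
R_{3,1} = (4·(-0.298855) − (-0.288414)) / 3 = -0.302335
R_{2,2} = (16·(-0.301484) − (-0.271539)) / 15 = -0.303480
R_{3,2} = (16·(-0.302335) − (-0.301484)) / 15 = -0.302392
R_{3,3} = (64·(-0.302392) − (-0.303480)) / 63 = -0.302375
(Column j=1 coincides with Simpson's rule on the same nodes.)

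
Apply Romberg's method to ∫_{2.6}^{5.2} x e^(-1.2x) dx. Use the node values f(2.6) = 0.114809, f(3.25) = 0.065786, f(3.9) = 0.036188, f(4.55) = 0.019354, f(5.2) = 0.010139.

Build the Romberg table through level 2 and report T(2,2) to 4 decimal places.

T(0,0) (trapezoid, 1 panel, h=2.6000): 0.162432
T(1,0) (trapezoid, 2 panels, h=1.3000): 0.128261
T(2,0) (trapezoid, 4 panels, h=0.6500): 0.119471
T(1,1) = 0.128261 + (0.128261 − 0.162432)/3 = 0.116871
T(2,1) = 0.119471 + (0.119471 − 0.128261)/3 = 0.116541
T(2,2) = 0.116541 + (0.116541 − 0.116871)/15 = 0.116519

0.1165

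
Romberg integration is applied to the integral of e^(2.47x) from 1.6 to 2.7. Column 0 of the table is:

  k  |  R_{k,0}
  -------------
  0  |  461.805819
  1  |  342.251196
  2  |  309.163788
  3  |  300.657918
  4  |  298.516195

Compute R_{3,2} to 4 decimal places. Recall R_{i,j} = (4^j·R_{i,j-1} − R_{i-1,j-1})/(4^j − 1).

Richardson extrapolation on the trapezoidal column (denominator 4−1=3):
R_{2,1} = (4·309.163788 − 342.251196) / 3 = 298.134652
R_{3,1} = 300.657918 + (300.657918 − 309.163788)/3 = 297.822628
R_{3,2} = (16·297.822628 − 298.134652) / 15 = 297.801826
(Column j=1 coincides with Simpson's rule on the same nodes.)

297.8018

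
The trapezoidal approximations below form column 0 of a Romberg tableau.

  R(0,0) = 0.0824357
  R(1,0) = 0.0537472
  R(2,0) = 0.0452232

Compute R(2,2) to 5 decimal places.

R(1,1) = (4·0.0537472 − 0.0824357) / 3 = 0.0441844
R(2,1) = (4·0.0452232 − 0.0537472) / 3 = 0.0423819
R(2,2) = 0.0423819 + (0.0423819 − 0.0441844)/15 = 0.0422617

0.04226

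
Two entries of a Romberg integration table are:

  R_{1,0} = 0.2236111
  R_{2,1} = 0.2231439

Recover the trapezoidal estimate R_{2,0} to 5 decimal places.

From R_{2,1} = (4·R_{2,0} − R_{1,0})/3, solve for R_{2,0}:
4·R_{2,0} = 3·0.2231439 + 0.2236111 = 0.8930428
R_{2,0} = 0.2232607

0.22326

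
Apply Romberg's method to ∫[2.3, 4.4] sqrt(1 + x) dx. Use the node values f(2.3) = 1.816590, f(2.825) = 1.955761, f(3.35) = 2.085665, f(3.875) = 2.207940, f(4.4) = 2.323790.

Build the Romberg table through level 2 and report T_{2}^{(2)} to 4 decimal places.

4.3691

T_{0}^{(0)} (trapezoid, 1 panel, h=2.1000): 4.347399
T_{1}^{(0)} (trapezoid, 2 panels, h=1.0500): 4.363648
T_{2}^{(0)} (trapezoid, 4 panels, h=0.5250): 4.367767
T_{1}^{(1)} = 4.363648 + (4.363648 − 4.347399)/3 = 4.369064
T_{2}^{(1)} = 4.367767 + (4.367767 − 4.363648)/3 = 4.369140
T_{2}^{(2)} = 4.369140 + (4.369140 − 4.369064)/15 = 4.369145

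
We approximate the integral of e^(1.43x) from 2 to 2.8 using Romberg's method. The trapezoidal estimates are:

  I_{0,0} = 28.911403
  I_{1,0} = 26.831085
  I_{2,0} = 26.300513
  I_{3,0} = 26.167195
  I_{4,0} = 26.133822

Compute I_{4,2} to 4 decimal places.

Richardson extrapolation on the trapezoidal column (denominator 4−1=3):
I_{3,1} = (4·26.167195 − 26.300513) / 3 = 26.122756
I_{4,1} = 26.133822 + (26.133822 − 26.167195)/3 = 26.122698
I_{4,2} = (16·26.122698 − 26.122756) / 15 = 26.122694

26.1227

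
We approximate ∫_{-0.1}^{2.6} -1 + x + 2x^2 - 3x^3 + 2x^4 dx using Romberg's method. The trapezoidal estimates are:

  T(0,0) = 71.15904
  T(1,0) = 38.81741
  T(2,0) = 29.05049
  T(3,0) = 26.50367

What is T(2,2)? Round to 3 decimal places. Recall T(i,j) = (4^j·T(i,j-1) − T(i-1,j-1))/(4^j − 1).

25.645

Richardson extrapolation on the trapezoidal column (denominator 4−1=3):
T(1,1) = 38.81741 + (38.81741 − 71.15904)/3 = 28.03687
T(2,1) = 29.05049 + (29.05049 − 38.81741)/3 = 25.79485
T(2,2) = (16·25.79485 − 28.03687) / 15 = 25.64538
(Column j=1 coincides with Simpson's rule on the same nodes.)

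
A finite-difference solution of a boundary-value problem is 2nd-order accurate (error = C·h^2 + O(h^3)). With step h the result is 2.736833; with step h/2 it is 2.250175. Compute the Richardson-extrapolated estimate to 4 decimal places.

2.0880

The leading error scales as h^2; refining by a factor of 2 reduces it by 2^2 = 4.
Extrapolated value = (4·A(h/2) − A(h)) / (4 − 1)
= (4·2.250175 − 2.736833) / 3
= 6.263867 / 3 = 2.087956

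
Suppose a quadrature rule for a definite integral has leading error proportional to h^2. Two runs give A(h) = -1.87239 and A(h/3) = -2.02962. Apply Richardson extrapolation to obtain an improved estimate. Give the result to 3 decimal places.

-2.049

The leading error scales as h^2; refining by a factor of 3 reduces it by 3^2 = 9.
Extrapolated value = (9·A(h/3) − A(h)) / (9 − 1)
= (9·(-2.02962) − (-1.87239)) / 8
= -16.39419 / 8 = -2.04927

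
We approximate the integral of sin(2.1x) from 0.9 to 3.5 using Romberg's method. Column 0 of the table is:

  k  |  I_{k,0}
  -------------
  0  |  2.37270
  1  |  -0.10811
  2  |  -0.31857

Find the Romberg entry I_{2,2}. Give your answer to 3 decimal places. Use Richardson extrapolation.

I_{1,1} = -0.10811 + (-0.10811 − 2.37270)/3 = -0.93505
I_{2,1} = -0.31857 + (-0.31857 − (-0.10811))/3 = -0.38872
I_{2,2} = (16·(-0.38872) − (-0.93505)) / 15 = -0.35230

-0.352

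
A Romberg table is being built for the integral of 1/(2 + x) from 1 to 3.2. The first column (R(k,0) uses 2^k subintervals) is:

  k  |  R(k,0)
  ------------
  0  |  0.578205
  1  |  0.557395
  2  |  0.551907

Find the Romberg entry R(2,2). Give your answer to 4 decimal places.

Richardson extrapolation on the trapezoidal column (denominator 4−1=3):
R(1,1) = (4·0.557395 − 0.578205) / 3 = 0.550458
R(2,1) = 0.551907 + (0.551907 − 0.557395)/3 = 0.550078
R(2,2) = 0.550078 + (0.550078 − 0.550458)/15 = 0.550053
(Column j=1 coincides with Simpson's rule on the same nodes.)

0.5501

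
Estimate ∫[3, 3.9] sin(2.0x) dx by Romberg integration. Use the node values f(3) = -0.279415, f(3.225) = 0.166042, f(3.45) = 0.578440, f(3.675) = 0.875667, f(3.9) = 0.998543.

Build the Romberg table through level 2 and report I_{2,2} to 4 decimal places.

0.4531

I_{0,0} (trapezoid, 1 panel, h=0.9000): 0.323608
I_{1,0} (trapezoid, 2 panels, h=0.4500): 0.422102
I_{2,0} (trapezoid, 4 panels, h=0.2250): 0.445435
I_{1,1} = 0.422102 + (0.422102 − 0.323608)/3 = 0.454933
I_{2,1} = 0.445435 + (0.445435 − 0.422102)/3 = 0.453213
I_{2,2} = 0.453213 + (0.453213 − 0.454933)/15 = 0.453098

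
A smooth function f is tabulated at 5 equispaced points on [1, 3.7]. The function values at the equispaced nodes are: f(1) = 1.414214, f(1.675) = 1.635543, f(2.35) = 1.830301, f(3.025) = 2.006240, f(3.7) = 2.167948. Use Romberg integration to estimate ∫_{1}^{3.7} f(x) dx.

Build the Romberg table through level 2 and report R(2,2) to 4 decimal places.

R(0,0) (trapezoid, 1 panel, h=2.7000): 4.835919
R(1,0) (trapezoid, 2 panels, h=1.3500): 4.888866
R(2,0) (trapezoid, 4 panels, h=0.6750): 4.902636
R(1,1) = 4.888866 + (4.888866 − 4.835919)/3 = 4.906515
R(2,1) = 4.902636 + (4.902636 − 4.888866)/3 = 4.907226
R(2,2) = 4.907226 + (4.907226 − 4.906515)/15 = 4.907273

4.9073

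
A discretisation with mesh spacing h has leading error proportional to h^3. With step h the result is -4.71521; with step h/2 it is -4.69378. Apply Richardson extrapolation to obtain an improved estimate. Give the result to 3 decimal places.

-4.691

Extrapolated value = (8·A(h/2) − A(h)) / (8 − 1)
= (8·(-4.69378) − (-4.71521)) / 7
= -32.83503 / 7 = -4.69072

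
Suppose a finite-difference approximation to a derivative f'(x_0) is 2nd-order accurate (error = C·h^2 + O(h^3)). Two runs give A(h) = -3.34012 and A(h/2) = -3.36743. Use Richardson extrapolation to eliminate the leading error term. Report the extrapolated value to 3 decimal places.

-3.377

Extrapolated value = (4·A(h/2) − A(h)) / (4 − 1)
= (4·(-3.36743) − (-3.34012)) / 3
= -10.12960 / 3 = -3.37653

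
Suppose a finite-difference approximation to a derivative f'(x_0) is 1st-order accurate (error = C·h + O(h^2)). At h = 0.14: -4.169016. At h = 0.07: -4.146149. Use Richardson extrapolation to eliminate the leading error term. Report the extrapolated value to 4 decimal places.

-4.1233

The leading error scales as h; refining by a factor of 2 reduces it by 2^1 = 2.
Extrapolated value = (2·A(h/2) − A(h)) / (2 − 1)
= (2·(-4.146149) − (-4.169016)) / 1
= -4.123282 / 1 = -4.123282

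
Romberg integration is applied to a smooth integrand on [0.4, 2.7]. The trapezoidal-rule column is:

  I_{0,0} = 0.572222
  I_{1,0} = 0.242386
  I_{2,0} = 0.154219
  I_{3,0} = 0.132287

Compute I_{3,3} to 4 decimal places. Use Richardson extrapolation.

0.1250

Richardson extrapolation on the trapezoidal column (denominator 4−1=3):
I_{1,1} = (4·0.242386 − 0.572222) / 3 = 0.132441
I_{2,1} = 0.154219 + (0.154219 − 0.242386)/3 = 0.124830
I_{3,1} = (4·0.132287 − 0.154219) / 3 = 0.124976
I_{2,2} = (16·0.124830 − 0.132441) / 15 = 0.124323
I_{3,2} = (16·0.124976 − 0.124830) / 15 = 0.124986
I_{3,3} = (64·0.124986 − 0.124323) / 63 = 0.124997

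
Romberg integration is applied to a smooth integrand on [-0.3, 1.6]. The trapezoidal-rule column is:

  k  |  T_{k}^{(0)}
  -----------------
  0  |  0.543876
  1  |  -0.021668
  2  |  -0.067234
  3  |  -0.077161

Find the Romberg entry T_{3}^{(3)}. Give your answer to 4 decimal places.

-0.0804

T_{1}^{(1)} = (4·(-0.021668) − 0.543876) / 3 = -0.210183
T_{2}^{(1)} = -0.067234 + (-0.067234 − (-0.021668))/3 = -0.082423
T_{3}^{(1)} = (4·(-0.077161) − (-0.067234)) / 3 = -0.080470
T_{2}^{(2)} = -0.082423 + (-0.082423 − (-0.210183))/15 = -0.073906
T_{3}^{(2)} = (16·(-0.080470) − (-0.082423)) / 15 = -0.080340
T_{3}^{(3)} = -0.080340 + (-0.080340 − (-0.073906))/63 = -0.080442
(Column j=1 coincides with Simpson's rule on the same nodes.)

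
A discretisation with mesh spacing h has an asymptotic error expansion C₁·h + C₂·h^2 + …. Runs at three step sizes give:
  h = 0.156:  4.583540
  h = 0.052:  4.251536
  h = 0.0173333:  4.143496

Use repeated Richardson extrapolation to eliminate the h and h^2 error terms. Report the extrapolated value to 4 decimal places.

First eliminate the h term (factor 3^1 = 3):
  B₁ = (3·4.251536 − 4.583540)/2 = 4.085534
  B₂ = (3·4.143496 − 4.251536)/2 = 4.089476
Then eliminate the h^2 term (factor 3^2 = 9):
  (9·4.089476 − 4.085534)/8 = 4.089969

4.0900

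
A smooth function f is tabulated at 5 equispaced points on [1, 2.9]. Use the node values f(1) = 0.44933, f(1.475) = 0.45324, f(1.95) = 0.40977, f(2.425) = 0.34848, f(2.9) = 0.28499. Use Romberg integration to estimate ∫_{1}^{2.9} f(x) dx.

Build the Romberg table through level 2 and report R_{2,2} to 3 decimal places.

R_{0,0} (trapezoid, 1 panel, h=1.9000): 0.69760
R_{1,0} (trapezoid, 2 panels, h=0.9500): 0.73808
R_{2,0} (trapezoid, 4 panels, h=0.4750): 0.74986
R_{1,1} = 0.73808 + (0.73808 − 0.69760)/3 = 0.75157
R_{2,1} = 0.74986 + (0.74986 − 0.73808)/3 = 0.75379
R_{2,2} = 0.75379 + (0.75379 − 0.75157)/15 = 0.75394

0.754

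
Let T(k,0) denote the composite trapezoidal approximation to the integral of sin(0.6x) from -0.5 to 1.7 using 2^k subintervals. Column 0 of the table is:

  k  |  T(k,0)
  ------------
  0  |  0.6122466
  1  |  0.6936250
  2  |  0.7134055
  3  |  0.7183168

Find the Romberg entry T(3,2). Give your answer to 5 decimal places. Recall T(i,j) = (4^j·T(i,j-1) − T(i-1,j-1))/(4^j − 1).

T(2,1) = (4·0.7134055 − 0.6936250) / 3 = 0.7199990
T(3,1) = 0.7183168 + (0.7183168 − 0.7134055)/3 = 0.7199539
T(3,2) = (16·0.7199539 − 0.7199990) / 15 = 0.7199509

0.71995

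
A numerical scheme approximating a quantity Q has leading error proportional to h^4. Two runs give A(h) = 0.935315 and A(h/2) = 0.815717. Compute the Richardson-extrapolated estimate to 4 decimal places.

0.8077

The leading error scales as h^4; refining by a factor of 2 reduces it by 2^4 = 16.
Extrapolated value = (16·A(h/2) − A(h)) / (16 − 1)
= (16·0.815717 − 0.935315) / 15
= 12.116157 / 15 = 0.807744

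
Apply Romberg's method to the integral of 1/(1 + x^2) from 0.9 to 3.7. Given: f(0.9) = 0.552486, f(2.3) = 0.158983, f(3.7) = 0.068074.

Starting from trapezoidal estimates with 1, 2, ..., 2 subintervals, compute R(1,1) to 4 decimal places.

0.5864

R(0,0) (trapezoid, 1 panel, h=2.8000): 0.868784
R(1,0) (trapezoid, 2 panels, h=1.4000): 0.656968
R(1,1) = 0.656968 + (0.656968 − 0.868784)/3 = 0.586363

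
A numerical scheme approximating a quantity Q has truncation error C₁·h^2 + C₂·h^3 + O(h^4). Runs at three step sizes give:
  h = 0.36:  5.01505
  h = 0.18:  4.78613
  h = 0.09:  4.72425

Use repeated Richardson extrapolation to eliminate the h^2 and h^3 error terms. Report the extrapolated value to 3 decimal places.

4.703

First eliminate the h^2 term (factor 2^2 = 4):
  B₁ = (4·4.78613 − 5.01505)/3 = 4.70982
  B₂ = (4·4.72425 − 4.78613)/3 = 4.70362
Then eliminate the h^3 term (factor 2^3 = 8):
  (8·4.70362 − 4.70982)/7 = 4.70273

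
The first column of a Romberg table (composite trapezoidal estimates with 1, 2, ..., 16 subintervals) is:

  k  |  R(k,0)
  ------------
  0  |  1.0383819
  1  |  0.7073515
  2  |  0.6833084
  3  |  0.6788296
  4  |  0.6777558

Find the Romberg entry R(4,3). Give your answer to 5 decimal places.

Richardson extrapolation on the trapezoidal column (denominator 4−1=3):
R(2,1) = 0.6833084 + (0.6833084 − 0.7073515)/3 = 0.6752940
R(3,1) = 0.6788296 + (0.6788296 − 0.6833084)/3 = 0.6773367
R(4,1) = (4·0.6777558 − 0.6788296) / 3 = 0.6773979
R(3,2) = (16·0.6773367 − 0.6752940) / 15 = 0.6774729
R(4,2) = (16·0.6773979 − 0.6773367) / 15 = 0.6774020
R(4,3) = (64·0.6774020 − 0.6774729) / 63 = 0.6774009

0.67740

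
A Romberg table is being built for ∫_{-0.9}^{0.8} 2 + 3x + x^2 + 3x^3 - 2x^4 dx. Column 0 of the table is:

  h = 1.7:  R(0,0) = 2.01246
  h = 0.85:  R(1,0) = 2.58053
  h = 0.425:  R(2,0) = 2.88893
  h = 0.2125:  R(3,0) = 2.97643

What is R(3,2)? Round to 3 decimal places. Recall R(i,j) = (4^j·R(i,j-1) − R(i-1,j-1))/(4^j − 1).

3.007

R(2,1) = 2.88893 + (2.88893 − 2.58053)/3 = 2.99173
R(3,1) = 2.97643 + (2.97643 − 2.88893)/3 = 3.00560
R(3,2) = (16·3.00560 − 2.99173) / 15 = 3.00652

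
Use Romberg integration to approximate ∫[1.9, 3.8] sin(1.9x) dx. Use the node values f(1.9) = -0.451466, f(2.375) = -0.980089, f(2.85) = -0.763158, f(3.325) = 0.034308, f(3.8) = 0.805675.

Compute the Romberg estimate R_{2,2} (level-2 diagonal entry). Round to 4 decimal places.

R_{0,0} (trapezoid, 1 panel, h=1.9000): 0.336499
R_{1,0} (trapezoid, 2 panels, h=0.9500): -0.556751
R_{2,0} (trapezoid, 4 panels, h=0.4750): -0.727621
R_{1,1} = -0.556751 + (-0.556751 − 0.336499)/3 = -0.854501
R_{2,1} = -0.727621 + (-0.727621 − (-0.556751))/3 = -0.784578
R_{2,2} = -0.784578 + (-0.784578 − (-0.854501))/15 = -0.779916

-0.7799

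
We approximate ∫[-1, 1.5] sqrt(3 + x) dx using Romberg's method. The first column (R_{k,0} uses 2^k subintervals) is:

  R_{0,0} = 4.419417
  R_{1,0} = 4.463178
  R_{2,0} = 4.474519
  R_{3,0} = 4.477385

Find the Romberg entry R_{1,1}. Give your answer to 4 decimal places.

Richardson extrapolation on the trapezoidal column (denominator 4−1=3):
R_{1,1} = 4.463178 + (4.463178 − 4.419417)/3 = 4.477765
(Column j=1 coincides with Simpson's rule on the same nodes.)

4.4778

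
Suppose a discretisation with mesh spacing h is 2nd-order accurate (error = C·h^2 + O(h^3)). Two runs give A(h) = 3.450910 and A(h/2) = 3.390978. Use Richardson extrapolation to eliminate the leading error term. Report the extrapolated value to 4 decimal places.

The leading error scales as h^2; refining by a factor of 2 reduces it by 2^2 = 4.
Extrapolated value = (4·A(h/2) − A(h)) / (4 − 1)
= (4·3.390978 − 3.450910) / 3
= 10.113002 / 3 = 3.371001

3.3710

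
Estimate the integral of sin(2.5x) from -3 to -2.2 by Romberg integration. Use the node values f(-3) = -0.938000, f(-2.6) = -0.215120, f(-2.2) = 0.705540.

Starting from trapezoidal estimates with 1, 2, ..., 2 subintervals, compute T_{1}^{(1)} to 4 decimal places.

T_{0}^{(0)} (trapezoid, 1 panel, h=0.8000): -0.092984
T_{1}^{(0)} (trapezoid, 2 panels, h=0.4000): -0.132540
T_{1}^{(1)} = -0.132540 + (-0.132540 − (-0.092984))/3 = -0.145725

-0.1457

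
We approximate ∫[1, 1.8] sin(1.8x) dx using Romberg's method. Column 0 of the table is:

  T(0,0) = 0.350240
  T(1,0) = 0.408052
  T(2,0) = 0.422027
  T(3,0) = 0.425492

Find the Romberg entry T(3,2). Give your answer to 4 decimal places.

0.4266

T(2,1) = 0.422027 + (0.422027 − 0.408052)/3 = 0.426685
T(3,1) = 0.425492 + (0.425492 − 0.422027)/3 = 0.426647
T(3,2) = (16·0.426647 − 0.426685) / 15 = 0.426644
(Column j=1 coincides with Simpson's rule on the same nodes.)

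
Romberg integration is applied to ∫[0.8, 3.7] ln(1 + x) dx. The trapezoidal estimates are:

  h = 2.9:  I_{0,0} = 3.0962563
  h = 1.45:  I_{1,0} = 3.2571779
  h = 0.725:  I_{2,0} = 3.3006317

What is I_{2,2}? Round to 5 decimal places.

3.31540

Richardson extrapolation on the trapezoidal column (denominator 4−1=3):
I_{1,1} = 3.2571779 + (3.2571779 − 3.0962563)/3 = 3.3108184
I_{2,1} = 3.3006317 + (3.3006317 − 3.2571779)/3 = 3.3151163
I_{2,2} = (16·3.3151163 − 3.3108184) / 15 = 3.3154028
(Column j=1 coincides with Simpson's rule on the same nodes.)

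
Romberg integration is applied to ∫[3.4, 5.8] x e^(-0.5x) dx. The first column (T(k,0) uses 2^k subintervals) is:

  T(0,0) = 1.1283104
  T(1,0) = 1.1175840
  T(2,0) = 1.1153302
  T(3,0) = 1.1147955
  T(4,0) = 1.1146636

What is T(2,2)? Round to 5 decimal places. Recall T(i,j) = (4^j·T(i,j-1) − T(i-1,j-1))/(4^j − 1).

1.11462

Richardson extrapolation on the trapezoidal column (denominator 4−1=3):
T(1,1) = 1.1175840 + (1.1175840 − 1.1283104)/3 = 1.1140085
T(2,1) = 1.1153302 + (1.1153302 − 1.1175840)/3 = 1.1145789
T(2,2) = 1.1145789 + (1.1145789 − 1.1140085)/15 = 1.1146169
(Column j=1 coincides with Simpson's rule on the same nodes.)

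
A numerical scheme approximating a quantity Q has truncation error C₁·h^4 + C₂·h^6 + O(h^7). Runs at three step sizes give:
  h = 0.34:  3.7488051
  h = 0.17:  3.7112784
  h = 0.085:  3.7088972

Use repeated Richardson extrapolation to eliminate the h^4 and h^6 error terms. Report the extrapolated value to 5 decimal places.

First eliminate the h^4 term (factor 2^4 = 16):
  B₁ = (16·3.7112784 − 3.7488051)/15 = 3.7087766
  B₂ = (16·3.7088972 − 3.7112784)/15 = 3.7087385
Then eliminate the h^6 term (factor 2^6 = 64):
  (64·3.7087385 − 3.7087766)/63 = 3.7087379

3.70874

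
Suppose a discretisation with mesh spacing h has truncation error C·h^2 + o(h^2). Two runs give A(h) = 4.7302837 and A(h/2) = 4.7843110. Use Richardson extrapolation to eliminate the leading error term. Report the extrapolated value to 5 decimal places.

Extrapolated value = (4·A(h/2) − A(h)) / (4 − 1)
= (4·4.7843110 − 4.7302837) / 3
= 14.4069603 / 3 = 4.8023201

4.80232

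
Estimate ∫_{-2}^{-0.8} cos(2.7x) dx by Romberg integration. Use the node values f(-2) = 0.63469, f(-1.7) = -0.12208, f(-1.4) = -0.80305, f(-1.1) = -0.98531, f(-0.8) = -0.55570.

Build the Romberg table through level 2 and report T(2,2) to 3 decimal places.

T(0,0) (trapezoid, 1 panel, h=1.2000): 0.04739
T(1,0) (trapezoid, 2 panels, h=0.6000): -0.45813
T(2,0) (trapezoid, 4 panels, h=0.3000): -0.56128
T(1,1) = -0.45813 + (-0.45813 − 0.04739)/3 = -0.62664
T(2,1) = -0.56128 + (-0.56128 − (-0.45813))/3 = -0.59566
T(2,2) = -0.59566 + (-0.59566 − (-0.62664))/15 = -0.59359

-0.594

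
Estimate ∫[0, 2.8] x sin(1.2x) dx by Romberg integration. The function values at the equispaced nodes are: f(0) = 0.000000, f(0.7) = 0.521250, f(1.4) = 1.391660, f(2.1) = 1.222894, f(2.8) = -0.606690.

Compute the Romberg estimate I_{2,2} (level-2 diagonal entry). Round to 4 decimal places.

2.1238

I_{0,0} (trapezoid, 1 panel, h=2.8000): -0.849366
I_{1,0} (trapezoid, 2 panels, h=1.4000): 1.523641
I_{2,0} (trapezoid, 4 panels, h=0.7000): 1.982721
I_{1,1} = 1.523641 + (1.523641 − (-0.849366))/3 = 2.314643
I_{2,1} = 1.982721 + (1.982721 − 1.523641)/3 = 2.135748
I_{2,2} = 2.135748 + (2.135748 − 2.314643)/15 = 2.123822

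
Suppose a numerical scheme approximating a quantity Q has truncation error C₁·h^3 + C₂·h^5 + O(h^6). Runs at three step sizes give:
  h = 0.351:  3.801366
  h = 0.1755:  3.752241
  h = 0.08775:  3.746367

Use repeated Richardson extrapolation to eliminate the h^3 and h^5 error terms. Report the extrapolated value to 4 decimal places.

3.7455

First eliminate the h^3 term (factor 2^3 = 8):
  B₁ = (8·3.752241 − 3.801366)/7 = 3.745223
  B₂ = (8·3.746367 − 3.752241)/7 = 3.745528
Then eliminate the h^5 term (factor 2^5 = 32):
  (32·3.745528 − 3.745223)/31 = 3.745538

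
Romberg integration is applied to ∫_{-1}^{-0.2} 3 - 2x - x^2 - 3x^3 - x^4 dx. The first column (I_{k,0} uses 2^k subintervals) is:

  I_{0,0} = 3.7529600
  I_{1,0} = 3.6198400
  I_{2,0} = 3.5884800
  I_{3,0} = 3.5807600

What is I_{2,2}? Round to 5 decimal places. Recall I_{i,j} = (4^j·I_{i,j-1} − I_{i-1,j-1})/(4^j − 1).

Richardson extrapolation on the trapezoidal column (denominator 4−1=3):
I_{1,1} = (4·3.6198400 − 3.7529600) / 3 = 3.5754667
I_{2,1} = 3.5884800 + (3.5884800 − 3.6198400)/3 = 3.5780267
I_{2,2} = 3.5780267 + (3.5780267 − 3.5754667)/15 = 3.5781974

3.57820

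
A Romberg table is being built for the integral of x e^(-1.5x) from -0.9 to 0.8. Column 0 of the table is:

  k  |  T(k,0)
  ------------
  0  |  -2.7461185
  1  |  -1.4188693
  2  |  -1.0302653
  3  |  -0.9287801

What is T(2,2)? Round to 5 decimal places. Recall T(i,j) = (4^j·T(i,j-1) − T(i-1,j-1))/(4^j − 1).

-0.89568

Richardson extrapolation on the trapezoidal column (denominator 4−1=3):
T(1,1) = (4·(-1.4188693) − (-2.7461185)) / 3 = -0.9764529
T(2,1) = (4·(-1.0302653) − (-1.4188693)) / 3 = -0.9007306
T(2,2) = -0.9007306 + (-0.9007306 − (-0.9764529))/15 = -0.8956824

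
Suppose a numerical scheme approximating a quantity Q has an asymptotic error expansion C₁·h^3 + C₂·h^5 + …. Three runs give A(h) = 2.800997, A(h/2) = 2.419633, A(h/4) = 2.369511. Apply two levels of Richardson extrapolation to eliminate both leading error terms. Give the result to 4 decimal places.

First eliminate the h^3 term (factor 2^3 = 8):
  B₁ = (8·2.419633 − 2.800997)/7 = 2.365152
  B₂ = (8·2.369511 − 2.419633)/7 = 2.362351
Then eliminate the h^5 term (factor 2^5 = 32):
  (32·2.362351 − 2.365152)/31 = 2.362261

2.3623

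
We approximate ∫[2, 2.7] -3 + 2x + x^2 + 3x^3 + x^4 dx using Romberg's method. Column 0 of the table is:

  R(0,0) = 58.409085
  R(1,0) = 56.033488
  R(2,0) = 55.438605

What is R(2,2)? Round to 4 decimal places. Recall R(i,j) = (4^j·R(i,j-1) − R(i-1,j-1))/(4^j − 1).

55.2402

R(1,1) = (4·56.033488 − 58.409085) / 3 = 55.241622
R(2,1) = 55.438605 + (55.438605 − 56.033488)/3 = 55.240311
R(2,2) = (16·55.240311 − 55.241622) / 15 = 55.240224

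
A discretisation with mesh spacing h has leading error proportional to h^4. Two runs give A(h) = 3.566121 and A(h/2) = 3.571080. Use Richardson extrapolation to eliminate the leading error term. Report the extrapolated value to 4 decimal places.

The leading error scales as h^4; refining by a factor of 2 reduces it by 2^4 = 16.
Extrapolated value = (16·A(h/2) − A(h)) / (16 − 1)
= (16·3.571080 − 3.566121) / 15
= 53.571159 / 15 = 3.571411

3.5714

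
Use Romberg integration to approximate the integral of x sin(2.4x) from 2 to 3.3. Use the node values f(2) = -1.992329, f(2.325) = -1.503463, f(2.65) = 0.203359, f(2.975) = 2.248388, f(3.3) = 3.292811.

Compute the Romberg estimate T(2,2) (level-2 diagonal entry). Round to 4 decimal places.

0.5111

T(0,0) (trapezoid, 1 panel, h=1.3000): 0.845313
T(1,0) (trapezoid, 2 panels, h=0.6500): 0.554840
T(2,0) (trapezoid, 4 panels, h=0.3250): 0.519521
T(1,1) = 0.554840 + (0.554840 − 0.845313)/3 = 0.458016
T(2,1) = 0.519521 + (0.519521 − 0.554840)/3 = 0.507748
T(2,2) = 0.507748 + (0.507748 − 0.458016)/15 = 0.511063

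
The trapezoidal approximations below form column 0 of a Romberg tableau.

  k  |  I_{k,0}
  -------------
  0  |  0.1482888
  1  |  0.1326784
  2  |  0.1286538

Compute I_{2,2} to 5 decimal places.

I_{1,1} = 0.1326784 + (0.1326784 − 0.1482888)/3 = 0.1274749
I_{2,1} = (4·0.1286538 − 0.1326784) / 3 = 0.1273123
I_{2,2} = (16·0.1273123 − 0.1274749) / 15 = 0.1273015

0.12730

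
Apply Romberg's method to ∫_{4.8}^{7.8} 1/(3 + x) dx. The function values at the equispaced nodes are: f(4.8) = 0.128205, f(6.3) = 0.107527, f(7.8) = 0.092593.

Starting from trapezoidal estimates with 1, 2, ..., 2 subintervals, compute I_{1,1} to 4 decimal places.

I_{0,0} (trapezoid, 1 panel, h=3.0000): 0.331197
I_{1,0} (trapezoid, 2 panels, h=1.5000): 0.326889
I_{1,1} = 0.326889 + (0.326889 − 0.331197)/3 = 0.325453

0.3255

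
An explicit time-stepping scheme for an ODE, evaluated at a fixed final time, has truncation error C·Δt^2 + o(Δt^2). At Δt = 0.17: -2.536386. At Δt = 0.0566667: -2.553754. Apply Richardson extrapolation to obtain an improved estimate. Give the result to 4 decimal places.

-2.5559

The leading error scales as Δt^2; refining by a factor of 3 reduces it by 3^2 = 9.
Extrapolated value = (9·A(Δt/3) − A(Δt)) / (9 − 1)
= (9·(-2.553754) − (-2.536386)) / 8
= -20.447400 / 8 = -2.555925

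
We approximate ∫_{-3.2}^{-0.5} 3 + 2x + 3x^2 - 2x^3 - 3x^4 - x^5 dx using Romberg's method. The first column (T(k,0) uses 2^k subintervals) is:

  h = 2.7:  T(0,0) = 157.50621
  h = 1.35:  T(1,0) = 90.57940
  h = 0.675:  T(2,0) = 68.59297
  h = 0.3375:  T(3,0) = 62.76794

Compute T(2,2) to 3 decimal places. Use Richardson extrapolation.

60.797

Richardson extrapolation on the trapezoidal column (denominator 4−1=3):
T(1,1) = 90.57940 + (90.57940 − 157.50621)/3 = 68.27046
T(2,1) = 68.59297 + (68.59297 − 90.57940)/3 = 61.26416
T(2,2) = (16·61.26416 − 68.27046) / 15 = 60.79707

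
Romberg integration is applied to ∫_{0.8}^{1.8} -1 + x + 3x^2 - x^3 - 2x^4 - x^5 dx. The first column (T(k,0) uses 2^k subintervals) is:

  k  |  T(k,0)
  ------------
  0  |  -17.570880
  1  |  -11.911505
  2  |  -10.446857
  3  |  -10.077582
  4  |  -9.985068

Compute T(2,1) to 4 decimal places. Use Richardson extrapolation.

Richardson extrapolation on the trapezoidal column (denominator 4−1=3):
T(2,1) = (4·(-10.446857) − (-11.911505)) / 3 = -9.958641

-9.9586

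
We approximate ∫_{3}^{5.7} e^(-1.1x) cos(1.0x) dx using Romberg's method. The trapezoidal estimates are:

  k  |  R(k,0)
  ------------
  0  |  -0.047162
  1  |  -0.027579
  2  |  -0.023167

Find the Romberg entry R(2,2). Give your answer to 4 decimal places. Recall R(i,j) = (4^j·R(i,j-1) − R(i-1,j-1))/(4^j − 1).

Richardson extrapolation on the trapezoidal column (denominator 4−1=3):
R(1,1) = -0.027579 + (-0.027579 − (-0.047162))/3 = -0.021051
R(2,1) = -0.023167 + (-0.023167 − (-0.027579))/3 = -0.021696
R(2,2) = -0.021696 + (-0.021696 − (-0.021051))/15 = -0.021739
(Column j=1 coincides with Simpson's rule on the same nodes.)

-0.0217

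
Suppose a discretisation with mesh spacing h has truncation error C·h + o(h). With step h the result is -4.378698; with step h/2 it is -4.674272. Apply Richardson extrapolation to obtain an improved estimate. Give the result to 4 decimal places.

Extrapolated value = (2·A(h/2) − A(h)) / (2 − 1)
= (2·(-4.674272) − (-4.378698)) / 1
= -4.969846 / 1 = -4.969846

-4.9698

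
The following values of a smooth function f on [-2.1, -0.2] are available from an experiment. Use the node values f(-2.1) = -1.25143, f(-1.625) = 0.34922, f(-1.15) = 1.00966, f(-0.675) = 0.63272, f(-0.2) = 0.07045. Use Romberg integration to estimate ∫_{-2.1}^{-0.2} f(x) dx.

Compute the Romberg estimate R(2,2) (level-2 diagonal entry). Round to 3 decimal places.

0.745

R(0,0) (trapezoid, 1 panel, h=1.9000): -1.12193
R(1,0) (trapezoid, 2 panels, h=0.9500): 0.39821
R(2,0) (trapezoid, 4 panels, h=0.4750): 0.66553
R(1,1) = 0.39821 + (0.39821 − (-1.12193))/3 = 0.90492
R(2,1) = 0.66553 + (0.66553 − 0.39821)/3 = 0.75464
R(2,2) = 0.75464 + (0.75464 − 0.90492)/15 = 0.74462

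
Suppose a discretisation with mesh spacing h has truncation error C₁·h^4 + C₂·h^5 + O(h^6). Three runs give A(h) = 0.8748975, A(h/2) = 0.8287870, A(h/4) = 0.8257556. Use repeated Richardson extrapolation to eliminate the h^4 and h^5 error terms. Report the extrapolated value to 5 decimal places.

0.82555

First eliminate the h^4 term (factor 2^4 = 16):
  B₁ = (16·0.8287870 − 0.8748975)/15 = 0.8257130
  B₂ = (16·0.8257556 − 0.8287870)/15 = 0.8255535
Then eliminate the h^5 term (factor 2^5 = 32):
  (32·0.8255535 − 0.8257130)/31 = 0.8255484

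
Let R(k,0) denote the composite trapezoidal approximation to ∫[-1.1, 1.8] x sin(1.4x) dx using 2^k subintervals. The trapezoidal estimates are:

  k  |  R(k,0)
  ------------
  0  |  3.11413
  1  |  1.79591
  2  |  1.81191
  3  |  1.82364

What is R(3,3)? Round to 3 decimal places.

1.828

Richardson extrapolation on the trapezoidal column (denominator 4−1=3):
R(1,1) = (4·1.79591 − 3.11413) / 3 = 1.35650
R(2,1) = 1.81191 + (1.81191 − 1.79591)/3 = 1.81724
R(3,1) = 1.82364 + (1.82364 − 1.81191)/3 = 1.82755
R(2,2) = 1.81724 + (1.81724 − 1.35650)/15 = 1.84796
R(3,2) = 1.82755 + (1.82755 − 1.81724)/15 = 1.82824
R(3,3) = (64·1.82824 − 1.84796) / 63 = 1.82793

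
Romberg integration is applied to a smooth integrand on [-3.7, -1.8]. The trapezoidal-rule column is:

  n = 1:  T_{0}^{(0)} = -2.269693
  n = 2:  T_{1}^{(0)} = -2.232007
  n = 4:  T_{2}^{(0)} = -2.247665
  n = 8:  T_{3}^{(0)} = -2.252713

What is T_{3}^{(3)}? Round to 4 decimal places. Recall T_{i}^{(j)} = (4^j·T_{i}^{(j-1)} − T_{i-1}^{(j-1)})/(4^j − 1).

-2.2545

Richardson extrapolation on the trapezoidal column (denominator 4−1=3):
T_{1}^{(1)} = -2.232007 + (-2.232007 − (-2.269693))/3 = -2.219445
T_{2}^{(1)} = (4·(-2.247665) − (-2.232007)) / 3 = -2.252884
T_{3}^{(1)} = (4·(-2.252713) − (-2.247665)) / 3 = -2.254396
T_{2}^{(2)} = (16·(-2.252884) − (-2.219445)) / 15 = -2.255113
T_{3}^{(2)} = -2.254396 + (-2.254396 − (-2.252884))/15 = -2.254497
T_{3}^{(3)} = (64·(-2.254497) − (-2.255113)) / 63 = -2.254487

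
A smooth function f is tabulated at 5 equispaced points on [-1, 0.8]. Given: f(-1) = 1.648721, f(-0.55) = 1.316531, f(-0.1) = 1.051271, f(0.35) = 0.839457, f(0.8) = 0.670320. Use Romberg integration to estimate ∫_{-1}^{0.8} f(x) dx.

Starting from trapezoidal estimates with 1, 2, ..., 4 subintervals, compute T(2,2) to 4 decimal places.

1.9568

T(0,0) (trapezoid, 1 panel, h=1.8000): 2.087137
T(1,0) (trapezoid, 2 panels, h=0.9000): 1.989712
T(2,0) (trapezoid, 4 panels, h=0.4500): 1.965051
T(1,1) = 1.989712 + (1.989712 − 2.087137)/3 = 1.957237
T(2,1) = 1.965051 + (1.965051 − 1.989712)/3 = 1.956831
T(2,2) = 1.956831 + (1.956831 − 1.957237)/15 = 1.956804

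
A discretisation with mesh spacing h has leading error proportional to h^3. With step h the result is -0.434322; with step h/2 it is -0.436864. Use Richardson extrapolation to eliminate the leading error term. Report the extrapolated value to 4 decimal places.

-0.4372

The leading error scales as h^3; refining by a factor of 2 reduces it by 2^3 = 8.
Extrapolated value = (8·A(h/2) − A(h)) / (8 − 1)
= (8·(-0.436864) − (-0.434322)) / 7
= -3.060590 / 7 = -0.437227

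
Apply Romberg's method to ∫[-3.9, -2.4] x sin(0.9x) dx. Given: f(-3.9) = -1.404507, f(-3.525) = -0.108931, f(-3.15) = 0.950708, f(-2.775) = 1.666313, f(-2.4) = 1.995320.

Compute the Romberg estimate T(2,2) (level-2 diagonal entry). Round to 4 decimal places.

T(0,0) (trapezoid, 1 panel, h=1.5000): 0.443110
T(1,0) (trapezoid, 2 panels, h=0.7500): 0.934586
T(2,0) (trapezoid, 4 panels, h=0.3750): 1.051311
T(1,1) = 0.934586 + (0.934586 − 0.443110)/3 = 1.098411
T(2,1) = 1.051311 + (1.051311 − 0.934586)/3 = 1.090219
T(2,2) = 1.090219 + (1.090219 − 1.098411)/15 = 1.089673

1.0897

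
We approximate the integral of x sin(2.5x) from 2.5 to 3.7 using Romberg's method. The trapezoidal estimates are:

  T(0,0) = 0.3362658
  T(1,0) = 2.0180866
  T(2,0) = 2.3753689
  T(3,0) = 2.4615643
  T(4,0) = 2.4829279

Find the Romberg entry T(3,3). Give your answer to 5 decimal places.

2.49004

Richardson extrapolation on the trapezoidal column (denominator 4−1=3):
T(1,1) = (4·2.0180866 − 0.3362658) / 3 = 2.5786935
T(2,1) = (4·2.3753689 − 2.0180866) / 3 = 2.4944630
T(3,1) = 2.4615643 + (2.4615643 − 2.3753689)/3 = 2.4902961
T(2,2) = (16·2.4944630 − 2.5786935) / 15 = 2.4888476
T(3,2) = (16·2.4902961 − 2.4944630) / 15 = 2.4900183
T(3,3) = (64·2.4900183 − 2.4888476) / 63 = 2.4900369
(Column j=1 coincides with Simpson's rule on the same nodes.)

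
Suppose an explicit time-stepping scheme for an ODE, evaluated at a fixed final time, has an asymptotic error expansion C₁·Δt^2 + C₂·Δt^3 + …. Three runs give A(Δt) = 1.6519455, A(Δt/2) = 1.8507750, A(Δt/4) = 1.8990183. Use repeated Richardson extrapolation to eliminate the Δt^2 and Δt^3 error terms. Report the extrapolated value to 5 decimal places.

1.91482

First eliminate the Δt^2 term (factor 2^2 = 4):
  B₁ = (4·1.8507750 − 1.6519455)/3 = 1.9170515
  B₂ = (4·1.8990183 − 1.8507750)/3 = 1.9150994
Then eliminate the Δt^3 term (factor 2^3 = 8):
  (8·1.9150994 − 1.9170515)/7 = 1.9148205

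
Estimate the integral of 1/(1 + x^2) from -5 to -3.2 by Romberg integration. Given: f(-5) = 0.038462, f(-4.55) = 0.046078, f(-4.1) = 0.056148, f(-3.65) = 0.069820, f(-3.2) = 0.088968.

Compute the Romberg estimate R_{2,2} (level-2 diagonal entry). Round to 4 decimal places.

0.1055

R_{0,0} (trapezoid, 1 panel, h=1.8000): 0.114687
R_{1,0} (trapezoid, 2 panels, h=0.9000): 0.107877
R_{2,0} (trapezoid, 4 panels, h=0.4500): 0.106092
R_{1,1} = 0.107877 + (0.107877 − 0.114687)/3 = 0.105607
R_{2,1} = 0.106092 + (0.106092 − 0.107877)/3 = 0.105497
R_{2,2} = 0.105497 + (0.105497 − 0.105607)/15 = 0.105490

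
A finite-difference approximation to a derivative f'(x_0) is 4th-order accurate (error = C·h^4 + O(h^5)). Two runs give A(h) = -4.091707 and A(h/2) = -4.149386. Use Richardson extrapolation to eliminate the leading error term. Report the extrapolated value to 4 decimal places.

The leading error scales as h^4; refining by a factor of 2 reduces it by 2^4 = 16.
Extrapolated value = (16·A(h/2) − A(h)) / (16 − 1)
= (16·(-4.149386) − (-4.091707)) / 15
= -62.298469 / 15 = -4.153231

-4.1532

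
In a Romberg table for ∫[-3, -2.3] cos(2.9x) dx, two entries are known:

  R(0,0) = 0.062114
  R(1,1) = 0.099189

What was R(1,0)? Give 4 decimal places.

From R(1,1) = (4·R(1,0) − R(0,0))/3, solve for R(1,0):
4·R(1,0) = 3·0.099189 + 0.062114 = 0.359681
R(1,0) = 0.089920

0.0899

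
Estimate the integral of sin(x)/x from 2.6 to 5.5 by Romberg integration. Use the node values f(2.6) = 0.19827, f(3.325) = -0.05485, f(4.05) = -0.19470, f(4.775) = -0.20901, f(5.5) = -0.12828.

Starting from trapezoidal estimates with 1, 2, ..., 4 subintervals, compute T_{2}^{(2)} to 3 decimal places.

T_{0}^{(0)} (trapezoid, 1 panel, h=2.9000): 0.10149
T_{1}^{(0)} (trapezoid, 2 panels, h=1.4500): -0.23157
T_{2}^{(0)} (trapezoid, 4 panels, h=0.7250): -0.30708
T_{1}^{(1)} = -0.23157 + (-0.23157 − 0.10149)/3 = -0.34259
T_{2}^{(1)} = -0.30708 + (-0.30708 − (-0.23157))/3 = -0.33225
T_{2}^{(2)} = -0.33225 + (-0.33225 − (-0.34259))/15 = -0.33156

-0.332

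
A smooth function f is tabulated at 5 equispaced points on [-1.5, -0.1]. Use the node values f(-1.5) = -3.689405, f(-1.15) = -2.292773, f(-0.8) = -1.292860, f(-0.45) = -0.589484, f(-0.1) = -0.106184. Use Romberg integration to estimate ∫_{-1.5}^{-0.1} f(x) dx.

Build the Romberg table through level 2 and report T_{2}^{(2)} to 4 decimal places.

-2.0894

T_{0}^{(0)} (trapezoid, 1 panel, h=1.4000): -2.656912
T_{1}^{(0)} (trapezoid, 2 panels, h=0.7000): -2.233458
T_{2}^{(0)} (trapezoid, 4 panels, h=0.3500): -2.125519
T_{1}^{(1)} = -2.233458 + (-2.233458 − (-2.656912))/3 = -2.092307
T_{2}^{(1)} = -2.125519 + (-2.125519 − (-2.233458))/3 = -2.089539
T_{2}^{(2)} = -2.089539 + (-2.089539 − (-2.092307))/15 = -2.089354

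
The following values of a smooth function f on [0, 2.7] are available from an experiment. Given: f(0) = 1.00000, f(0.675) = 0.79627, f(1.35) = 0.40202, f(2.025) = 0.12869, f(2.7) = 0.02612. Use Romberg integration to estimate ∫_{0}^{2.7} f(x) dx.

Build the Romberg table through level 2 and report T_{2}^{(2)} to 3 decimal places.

T_{0}^{(0)} (trapezoid, 1 panel, h=2.7000): 1.38526
T_{1}^{(0)} (trapezoid, 2 panels, h=1.3500): 1.23536
T_{2}^{(0)} (trapezoid, 4 panels, h=0.6750): 1.24203
T_{1}^{(1)} = 1.23536 + (1.23536 − 1.38526)/3 = 1.18539
T_{2}^{(1)} = 1.24203 + (1.24203 − 1.23536)/3 = 1.24425
T_{2}^{(2)} = 1.24425 + (1.24425 − 1.18539)/15 = 1.24817

1.248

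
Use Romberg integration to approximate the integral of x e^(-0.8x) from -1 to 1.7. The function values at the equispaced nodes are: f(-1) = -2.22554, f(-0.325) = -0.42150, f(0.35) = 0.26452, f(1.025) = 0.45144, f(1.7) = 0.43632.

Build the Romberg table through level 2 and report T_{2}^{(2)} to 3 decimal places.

T_{0}^{(0)} (trapezoid, 1 panel, h=2.7000): -2.41545
T_{1}^{(0)} (trapezoid, 2 panels, h=1.3500): -0.85062
T_{2}^{(0)} (trapezoid, 4 panels, h=0.6750): -0.40510
T_{1}^{(1)} = -0.85062 + (-0.85062 − (-2.41545))/3 = -0.32901
T_{2}^{(1)} = -0.40510 + (-0.40510 − (-0.85062))/3 = -0.25659
T_{2}^{(2)} = -0.25659 + (-0.25659 − (-0.32901))/15 = -0.25176

-0.252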